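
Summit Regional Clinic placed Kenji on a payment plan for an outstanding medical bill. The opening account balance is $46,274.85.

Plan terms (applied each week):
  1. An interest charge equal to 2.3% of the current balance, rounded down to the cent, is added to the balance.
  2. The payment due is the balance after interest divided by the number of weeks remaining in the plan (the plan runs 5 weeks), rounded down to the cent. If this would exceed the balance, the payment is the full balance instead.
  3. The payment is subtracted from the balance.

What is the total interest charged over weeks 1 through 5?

$3,292.57

Week 1: opening $46,274.85; interest $1,064.32 → $47,339.17; payment $9,467.83; balance $37,871.34
Week 2: opening $37,871.34; interest $871.04 → $38,742.38; payment $9,685.59; balance $29,056.79
Week 3: opening $29,056.79; interest $668.30 → $29,725.09; payment $9,908.36; balance $19,816.73
Week 4: opening $19,816.73; interest $455.78 → $20,272.51; payment $10,136.25; balance $10,136.26
Week 5: opening $10,136.26; interest $233.13 → $10,369.39; payment $10,369.39; balance $0.00
Total interest: $1,064.32 + $871.04 + $668.30 + $455.78 + $233.13 = $3,292.57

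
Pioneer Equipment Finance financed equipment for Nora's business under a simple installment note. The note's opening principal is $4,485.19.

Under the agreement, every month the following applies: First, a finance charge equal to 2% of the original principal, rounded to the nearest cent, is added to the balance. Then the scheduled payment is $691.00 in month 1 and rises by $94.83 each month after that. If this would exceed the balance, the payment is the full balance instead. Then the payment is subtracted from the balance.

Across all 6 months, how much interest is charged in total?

$538.20

Month 1: opening $4,485.19; interest $89.70 → $4,574.89; payment $691.00; balance $3,883.89
Month 2: opening $3,883.89; interest $89.70 → $3,973.59; payment $785.83; balance $3,187.76
Month 3: opening $3,187.76; interest $89.70 → $3,277.46; payment $880.66; balance $2,396.80
Month 4: opening $2,396.80; interest $89.70 → $2,486.50; payment $975.49; balance $1,511.01
Month 5: opening $1,511.01; interest $89.70 → $1,600.71; payment $1,070.32; balance $530.39
Month 6: opening $530.39; interest $89.70 → $620.09; payment $620.09; balance $0.00
Total interest: $89.70 + $89.70 + $89.70 + $89.70 + $89.70 + $89.70 = $538.20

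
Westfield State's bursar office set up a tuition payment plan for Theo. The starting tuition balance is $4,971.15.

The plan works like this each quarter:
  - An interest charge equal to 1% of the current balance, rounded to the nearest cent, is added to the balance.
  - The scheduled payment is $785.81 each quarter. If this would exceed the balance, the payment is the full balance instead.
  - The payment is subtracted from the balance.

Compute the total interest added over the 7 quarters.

$190.80

# | Opening | Interest | Payment | End bal
1 | $4,971.15 | $49.71 | $785.81 | $4,235.05
2 | $4,235.05 | $42.35 | $785.81 | $3,491.59
3 | $3,491.59 | $34.92 | $785.81 | $2,740.70
4 | $2,740.70 | $27.41 | $785.81 | $1,982.30
5 | $1,982.30 | $19.82 | $785.81 | $1,216.31
6 | $1,216.31 | $12.16 | $785.81 | $442.66
7 | $442.66 | $4.43 | $447.09 | $0.00
Total interest: $49.71 + $42.35 + $34.92 + $27.41 + $19.82 + $12.16 + $4.43 = $190.80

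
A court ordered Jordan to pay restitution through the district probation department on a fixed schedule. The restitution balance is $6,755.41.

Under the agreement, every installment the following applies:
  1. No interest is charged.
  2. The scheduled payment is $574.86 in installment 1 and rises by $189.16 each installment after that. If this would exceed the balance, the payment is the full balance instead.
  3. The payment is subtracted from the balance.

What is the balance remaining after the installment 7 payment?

Installment 1: opening $6,755.41; payment $574.86; balance $6,180.55
Installment 2: opening $6,180.55; payment $764.02; balance $5,416.53
Installment 3: opening $5,416.53; payment $953.18; balance $4,463.35
Installment 4: opening $4,463.35; payment $1,142.34; balance $3,321.01
Installment 5: opening $3,321.01; payment $1,331.50; balance $1,989.51
Installment 6: opening $1,989.51; payment $1,520.66; balance $468.85
Installment 7: opening $468.85; payment $468.85; balance $0.00

$0.00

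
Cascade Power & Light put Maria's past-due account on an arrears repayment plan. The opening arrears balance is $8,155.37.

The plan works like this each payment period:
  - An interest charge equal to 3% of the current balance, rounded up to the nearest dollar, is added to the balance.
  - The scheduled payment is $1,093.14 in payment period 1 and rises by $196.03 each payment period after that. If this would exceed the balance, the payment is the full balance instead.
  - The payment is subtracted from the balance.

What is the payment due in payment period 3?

Payment period 1: $8,155.37 +$245.00 interest = $8,400.37; pay $1,093.14 → $7,307.23
Payment period 2: $7,307.23 +$220.00 interest = $7,527.23; pay $1,289.17 → $6,238.06
Payment period 3: $6,238.06 +$188.00 interest = $6,426.06; pay $1,485.20 → $4,940.86

$1,485.20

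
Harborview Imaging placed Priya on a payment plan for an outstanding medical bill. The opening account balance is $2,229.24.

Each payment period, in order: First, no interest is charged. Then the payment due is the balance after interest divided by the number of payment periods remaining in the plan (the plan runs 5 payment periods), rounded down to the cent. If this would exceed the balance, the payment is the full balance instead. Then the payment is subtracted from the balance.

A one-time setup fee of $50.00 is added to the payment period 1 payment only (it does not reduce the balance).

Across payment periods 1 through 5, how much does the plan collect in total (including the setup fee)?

$2,279.24

# | Opening | Payment | Fee | End bal
1 | $2,229.24 | $445.84 | $50.00 | $1,783.40
2 | $1,783.40 | $445.85 | — | $1,337.55
3 | $1,337.55 | $445.85 | — | $891.70
4 | $891.70 | $445.85 | — | $445.85
5 | $445.85 | $445.85 | — | $0.00
Total paid: $2,279.24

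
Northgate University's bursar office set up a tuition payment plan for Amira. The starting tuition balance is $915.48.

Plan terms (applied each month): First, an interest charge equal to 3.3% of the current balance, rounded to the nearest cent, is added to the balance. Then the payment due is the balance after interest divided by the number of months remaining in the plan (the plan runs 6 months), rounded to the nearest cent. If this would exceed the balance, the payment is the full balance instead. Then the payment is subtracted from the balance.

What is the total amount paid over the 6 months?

$1,027.23

Month 1: opening $915.48; interest $30.21 → $945.69; payment $157.62; balance $788.07
Month 2: opening $788.07; interest $26.01 → $814.08; payment $162.82; balance $651.26
Month 3: opening $651.26; interest $21.49 → $672.75; payment $168.19; balance $504.56
Month 4: opening $504.56; interest $16.65 → $521.21; payment $173.74; balance $347.47
Month 5: opening $347.47; interest $11.47 → $358.94; payment $179.47; balance $179.47
Month 6: opening $179.47; interest $5.92 → $185.39; payment $185.39; balance $0.00
Total paid: $1,027.23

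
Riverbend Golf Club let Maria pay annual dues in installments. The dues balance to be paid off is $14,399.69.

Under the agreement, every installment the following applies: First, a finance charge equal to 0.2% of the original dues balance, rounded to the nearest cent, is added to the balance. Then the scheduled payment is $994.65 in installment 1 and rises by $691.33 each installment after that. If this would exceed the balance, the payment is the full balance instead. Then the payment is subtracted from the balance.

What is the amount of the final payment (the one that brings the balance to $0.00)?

$2,685.94

Installment 1: $14,399.69 +$28.80 interest = $14,428.49; pay $994.65 → $13,433.84
Installment 2: $13,433.84 +$28.80 interest = $13,462.64; pay $1,685.98 → $11,776.66
Installment 3: $11,776.66 +$28.80 interest = $11,805.46; pay $2,377.31 → $9,428.15
Installment 4: $9,428.15 +$28.80 interest = $9,456.95; pay $3,068.64 → $6,388.31
Installment 5: $6,388.31 +$28.80 interest = $6,417.11; pay $3,759.97 → $2,657.14
Installment 6: $2,657.14 +$28.80 interest = $2,685.94; pay $2,685.94 → $0.00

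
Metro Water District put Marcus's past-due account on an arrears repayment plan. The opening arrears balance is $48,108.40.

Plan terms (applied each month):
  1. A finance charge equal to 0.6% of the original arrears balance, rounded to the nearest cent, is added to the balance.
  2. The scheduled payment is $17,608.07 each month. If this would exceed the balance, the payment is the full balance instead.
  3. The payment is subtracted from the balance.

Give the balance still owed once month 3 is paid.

# | Opening | Interest | Payment | End bal
1 | $48,108.40 | $288.65 | $17,608.07 | $30,788.98
2 | $30,788.98 | $288.65 | $17,608.07 | $13,469.56
3 | $13,469.56 | $288.65 | $13,758.21 | $0.00

$0.00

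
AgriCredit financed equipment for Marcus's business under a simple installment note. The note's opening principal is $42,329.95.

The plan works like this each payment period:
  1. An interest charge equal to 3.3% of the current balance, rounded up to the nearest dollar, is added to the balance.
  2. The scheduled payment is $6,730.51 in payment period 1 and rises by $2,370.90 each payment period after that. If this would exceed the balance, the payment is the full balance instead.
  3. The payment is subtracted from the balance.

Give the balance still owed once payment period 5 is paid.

$0.00

Payment period 1: $42,329.95 +$1,397.00 interest = $43,726.95; pay $6,730.51 → $36,996.44
Payment period 2: $36,996.44 +$1,221.00 interest = $38,217.44; pay $9,101.41 → $29,116.03
Payment period 3: $29,116.03 +$961.00 interest = $30,077.03; pay $11,472.31 → $18,604.72
Payment period 4: $18,604.72 +$614.00 interest = $19,218.72; pay $13,843.21 → $5,375.51
Payment period 5: $5,375.51 +$178.00 interest = $5,553.51; pay $5,553.51 → $0.00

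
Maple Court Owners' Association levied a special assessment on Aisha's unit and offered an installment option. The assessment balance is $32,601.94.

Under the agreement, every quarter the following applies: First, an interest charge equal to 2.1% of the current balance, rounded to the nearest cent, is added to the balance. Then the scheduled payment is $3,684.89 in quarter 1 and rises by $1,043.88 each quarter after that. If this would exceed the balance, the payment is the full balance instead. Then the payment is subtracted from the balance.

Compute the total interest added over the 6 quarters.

$2,690.50

Quarter 1: $32,601.94 +$684.64 interest = $33,286.58; pay $3,684.89 → $29,601.69
Quarter 2: $29,601.69 +$621.64 interest = $30,223.33; pay $4,728.77 → $25,494.56
Quarter 3: $25,494.56 +$535.39 interest = $26,029.95; pay $5,772.65 → $20,257.30
Quarter 4: $20,257.30 +$425.40 interest = $20,682.70; pay $6,816.53 → $13,866.17
Quarter 5: $13,866.17 +$291.19 interest = $14,157.36; pay $7,860.41 → $6,296.95
Quarter 6: $6,296.95 +$132.24 interest = $6,429.19; pay $6,429.19 → $0.00
Total interest: $684.64 + $621.64 + $535.39 + $425.40 + $291.19 + $132.24 = $2,690.50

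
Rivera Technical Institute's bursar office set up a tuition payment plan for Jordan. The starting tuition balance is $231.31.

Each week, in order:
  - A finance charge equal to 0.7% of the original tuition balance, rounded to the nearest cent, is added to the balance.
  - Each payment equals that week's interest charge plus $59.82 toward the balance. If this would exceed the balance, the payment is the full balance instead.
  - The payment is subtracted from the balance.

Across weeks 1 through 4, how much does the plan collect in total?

Week 1: opening $231.31; interest $1.62 → $232.93; payment $61.44; balance $171.49
Week 2: opening $171.49; interest $1.62 → $173.11; payment $61.44; balance $111.67
Week 3: opening $111.67; interest $1.62 → $113.29; payment $61.44; balance $51.85
Week 4: opening $51.85; interest $1.62 → $53.47; payment $53.47; balance $0.00
Total paid: $237.79

$237.79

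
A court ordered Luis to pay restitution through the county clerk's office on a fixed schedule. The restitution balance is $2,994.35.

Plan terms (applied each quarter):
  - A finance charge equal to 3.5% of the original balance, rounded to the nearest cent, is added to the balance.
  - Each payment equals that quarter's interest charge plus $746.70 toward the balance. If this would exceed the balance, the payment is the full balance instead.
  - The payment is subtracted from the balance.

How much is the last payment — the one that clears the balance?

Quarter 1: $2,994.35 +$104.80 interest = $3,099.15; pay $851.50 → $2,247.65
Quarter 2: $2,247.65 +$104.80 interest = $2,352.45; pay $851.50 → $1,500.95
Quarter 3: $1,500.95 +$104.80 interest = $1,605.75; pay $851.50 → $754.25
Quarter 4: $754.25 +$104.80 interest = $859.05; pay $851.50 → $7.55
Quarter 5: $7.55 +$104.80 interest = $112.35; pay $112.35 → $0.00

$112.35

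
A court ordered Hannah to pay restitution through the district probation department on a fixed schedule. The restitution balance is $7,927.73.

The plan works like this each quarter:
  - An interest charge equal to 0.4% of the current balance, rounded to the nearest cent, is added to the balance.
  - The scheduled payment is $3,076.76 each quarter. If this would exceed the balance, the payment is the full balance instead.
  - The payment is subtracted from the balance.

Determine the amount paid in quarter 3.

$1,832.75

Quarter 1: $7,927.73 +$31.71 interest = $7,959.44; pay $3,076.76 → $4,882.68
Quarter 2: $4,882.68 +$19.53 interest = $4,902.21; pay $3,076.76 → $1,825.45
Quarter 3: $1,825.45 +$7.30 interest = $1,832.75; pay $1,832.75 → $0.00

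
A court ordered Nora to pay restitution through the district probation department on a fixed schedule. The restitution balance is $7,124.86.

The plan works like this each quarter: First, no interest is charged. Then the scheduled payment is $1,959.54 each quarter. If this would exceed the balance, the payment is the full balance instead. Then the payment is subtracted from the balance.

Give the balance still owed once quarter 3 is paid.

Quarter 1: opening $7,124.86; payment $1,959.54; balance $5,165.32
Quarter 2: opening $5,165.32; payment $1,959.54; balance $3,205.78
Quarter 3: opening $3,205.78; payment $1,959.54; balance $1,246.24

$1,246.24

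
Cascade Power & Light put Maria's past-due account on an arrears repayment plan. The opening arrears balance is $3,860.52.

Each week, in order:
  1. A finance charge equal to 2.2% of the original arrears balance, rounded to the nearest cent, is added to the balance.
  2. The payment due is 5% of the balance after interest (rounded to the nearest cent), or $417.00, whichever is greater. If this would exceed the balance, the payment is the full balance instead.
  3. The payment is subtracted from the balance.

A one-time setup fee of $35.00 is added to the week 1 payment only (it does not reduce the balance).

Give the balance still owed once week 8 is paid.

$1,203.96

# | Opening | Interest | Payment | Fee | End bal
1 | $3,860.52 | $84.93 | $417.00 | $35.00 | $3,528.45
2 | $3,528.45 | $84.93 | $417.00 | — | $3,196.38
3 | $3,196.38 | $84.93 | $417.00 | — | $2,864.31
4 | $2,864.31 | $84.93 | $417.00 | — | $2,532.24
5 | $2,532.24 | $84.93 | $417.00 | — | $2,200.17
6 | $2,200.17 | $84.93 | $417.00 | — | $1,868.10
7 | $1,868.10 | $84.93 | $417.00 | — | $1,536.03
8 | $1,536.03 | $84.93 | $417.00 | — | $1,203.96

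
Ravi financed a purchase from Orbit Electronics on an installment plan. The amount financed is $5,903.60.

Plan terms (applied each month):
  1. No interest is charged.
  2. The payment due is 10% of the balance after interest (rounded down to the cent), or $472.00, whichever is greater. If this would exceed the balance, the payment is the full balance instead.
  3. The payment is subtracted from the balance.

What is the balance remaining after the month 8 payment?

$1,943.73

Month 1: opening $5,903.60; payment $590.36; balance $5,313.24
Month 2: opening $5,313.24; payment $531.32; balance $4,781.92
Month 3: opening $4,781.92; payment $478.19; balance $4,303.73
Month 4: opening $4,303.73; payment $472.00; balance $3,831.73
Month 5: opening $3,831.73; payment $472.00; balance $3,359.73
Month 6: opening $3,359.73; payment $472.00; balance $2,887.73
Month 7: opening $2,887.73; payment $472.00; balance $2,415.73
Month 8: opening $2,415.73; payment $472.00; balance $1,943.73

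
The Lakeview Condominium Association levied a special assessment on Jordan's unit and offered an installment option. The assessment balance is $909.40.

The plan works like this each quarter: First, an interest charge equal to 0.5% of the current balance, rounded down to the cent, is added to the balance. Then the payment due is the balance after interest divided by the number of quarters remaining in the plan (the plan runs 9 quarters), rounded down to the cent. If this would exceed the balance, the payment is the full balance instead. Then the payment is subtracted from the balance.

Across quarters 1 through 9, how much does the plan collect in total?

$932.40

# | Opening | Interest | Payment | End bal
1 | $909.40 | $4.54 | $101.54 | $812.40
2 | $812.40 | $4.06 | $102.05 | $714.41
3 | $714.41 | $3.57 | $102.56 | $615.42
4 | $615.42 | $3.07 | $103.08 | $515.41
5 | $515.41 | $2.57 | $103.59 | $414.39
6 | $414.39 | $2.07 | $104.11 | $312.35
7 | $312.35 | $1.56 | $104.63 | $209.28
8 | $209.28 | $1.04 | $105.16 | $105.16
9 | $105.16 | $0.52 | $105.68 | $0.00
Total paid: $932.40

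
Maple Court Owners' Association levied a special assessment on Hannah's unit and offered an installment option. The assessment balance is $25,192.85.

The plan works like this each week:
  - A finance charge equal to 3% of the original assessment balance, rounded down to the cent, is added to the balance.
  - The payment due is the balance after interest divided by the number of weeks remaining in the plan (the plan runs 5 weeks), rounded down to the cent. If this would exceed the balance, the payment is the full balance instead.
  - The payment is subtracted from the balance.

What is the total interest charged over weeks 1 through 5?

$3,778.90

# | Opening | Interest | Payment | End bal
1 | $25,192.85 | $755.78 | $5,189.72 | $20,758.91
2 | $20,758.91 | $755.78 | $5,378.67 | $16,136.02
3 | $16,136.02 | $755.78 | $5,630.60 | $11,261.20
4 | $11,261.20 | $755.78 | $6,008.49 | $6,008.49
5 | $6,008.49 | $755.78 | $6,764.27 | $0.00
Total interest: $755.78 + $755.78 + $755.78 + $755.78 + $755.78 = $3,778.90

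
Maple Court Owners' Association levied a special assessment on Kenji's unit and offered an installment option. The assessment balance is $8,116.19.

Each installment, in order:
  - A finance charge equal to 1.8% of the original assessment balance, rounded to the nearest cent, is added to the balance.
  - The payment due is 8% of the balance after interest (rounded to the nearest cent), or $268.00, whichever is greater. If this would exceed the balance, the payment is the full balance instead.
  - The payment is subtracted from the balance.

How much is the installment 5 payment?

$514.96

Installment 1: opening $8,116.19; interest $146.09 → $8,262.28; payment $660.98; balance $7,601.30
Installment 2: opening $7,601.30; interest $146.09 → $7,747.39; payment $619.79; balance $7,127.60
Installment 3: opening $7,127.60; interest $146.09 → $7,273.69; payment $581.90; balance $6,691.79
Installment 4: opening $6,691.79; interest $146.09 → $6,837.88; payment $547.03; balance $6,290.85
Installment 5: opening $6,290.85; interest $146.09 → $6,436.94; payment $514.96; balance $5,921.98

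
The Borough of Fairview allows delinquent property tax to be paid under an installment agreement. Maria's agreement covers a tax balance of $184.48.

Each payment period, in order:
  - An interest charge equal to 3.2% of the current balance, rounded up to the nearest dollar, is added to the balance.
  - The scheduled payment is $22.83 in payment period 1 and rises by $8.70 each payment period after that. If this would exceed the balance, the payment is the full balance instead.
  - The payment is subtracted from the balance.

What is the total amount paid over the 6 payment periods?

# | Opening | Interest | Payment | End bal
1 | $184.48 | $6.00 | $22.83 | $167.65
2 | $167.65 | $6.00 | $31.53 | $142.12
3 | $142.12 | $5.00 | $40.23 | $106.89
4 | $106.89 | $4.00 | $48.93 | $61.96
5 | $61.96 | $2.00 | $57.63 | $6.33
6 | $6.33 | $1.00 | $7.33 | $0.00
Total paid: $208.48

$208.48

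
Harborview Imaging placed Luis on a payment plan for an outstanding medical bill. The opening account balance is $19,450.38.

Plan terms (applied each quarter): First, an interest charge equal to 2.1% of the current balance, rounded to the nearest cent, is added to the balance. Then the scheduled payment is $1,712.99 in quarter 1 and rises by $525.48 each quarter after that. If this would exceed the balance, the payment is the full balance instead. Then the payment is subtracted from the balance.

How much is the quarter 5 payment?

# | Opening | Interest | Payment | End bal
1 | $19,450.38 | $408.46 | $1,712.99 | $18,145.85
2 | $18,145.85 | $381.06 | $2,238.47 | $16,288.44
3 | $16,288.44 | $342.06 | $2,763.95 | $13,866.55
4 | $13,866.55 | $291.20 | $3,289.43 | $10,868.32
5 | $10,868.32 | $228.23 | $3,814.91 | $7,281.64

$3,814.91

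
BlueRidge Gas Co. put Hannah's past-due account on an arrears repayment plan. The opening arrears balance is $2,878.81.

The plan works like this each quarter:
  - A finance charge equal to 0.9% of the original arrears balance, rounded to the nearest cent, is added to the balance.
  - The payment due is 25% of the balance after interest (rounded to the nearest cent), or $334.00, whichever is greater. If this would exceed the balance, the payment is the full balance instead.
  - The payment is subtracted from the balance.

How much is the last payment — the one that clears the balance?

$52.99

# | Opening | Interest | Payment | End bal
1 | $2,878.81 | $25.91 | $726.18 | $2,178.54
2 | $2,178.54 | $25.91 | $551.11 | $1,653.34
3 | $1,653.34 | $25.91 | $419.81 | $1,259.44
4 | $1,259.44 | $25.91 | $334.00 | $951.35
5 | $951.35 | $25.91 | $334.00 | $643.26
6 | $643.26 | $25.91 | $334.00 | $335.17
7 | $335.17 | $25.91 | $334.00 | $27.08
8 | $27.08 | $25.91 | $52.99 | $0.00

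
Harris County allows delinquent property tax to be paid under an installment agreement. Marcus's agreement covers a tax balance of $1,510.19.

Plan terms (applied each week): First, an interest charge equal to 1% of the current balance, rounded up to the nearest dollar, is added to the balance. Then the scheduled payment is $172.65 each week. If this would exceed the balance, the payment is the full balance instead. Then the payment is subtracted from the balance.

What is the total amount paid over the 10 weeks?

Week 1: opening $1,510.19; interest $16.00 → $1,526.19; payment $172.65; balance $1,353.54
Week 2: opening $1,353.54; interest $14.00 → $1,367.54; payment $172.65; balance $1,194.89
Week 3: opening $1,194.89; interest $12.00 → $1,206.89; payment $172.65; balance $1,034.24
Week 4: opening $1,034.24; interest $11.00 → $1,045.24; payment $172.65; balance $872.59
Week 5: opening $872.59; interest $9.00 → $881.59; payment $172.65; balance $708.94
Week 6: opening $708.94; interest $8.00 → $716.94; payment $172.65; balance $544.29
Week 7: opening $544.29; interest $6.00 → $550.29; payment $172.65; balance $377.64
Week 8: opening $377.64; interest $4.00 → $381.64; payment $172.65; balance $208.99
Week 9: opening $208.99; interest $3.00 → $211.99; payment $172.65; balance $39.34
Week 10: opening $39.34; interest $1.00 → $40.34; payment $40.34; balance $0.00
Total paid: $1,594.19

$1,594.19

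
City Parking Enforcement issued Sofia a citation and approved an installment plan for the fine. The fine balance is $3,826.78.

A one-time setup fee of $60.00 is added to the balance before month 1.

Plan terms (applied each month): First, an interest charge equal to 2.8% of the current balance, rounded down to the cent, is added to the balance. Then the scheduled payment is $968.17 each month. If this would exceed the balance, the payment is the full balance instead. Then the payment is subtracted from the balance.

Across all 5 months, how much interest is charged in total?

$296.67

# | Opening | Interest | Payment | End bal
1 | $3,886.78 | $108.82 | $968.17 | $3,027.43
2 | $3,027.43 | $84.76 | $968.17 | $2,144.02
3 | $2,144.02 | $60.03 | $968.17 | $1,235.88
4 | $1,235.88 | $34.60 | $968.17 | $302.31
5 | $302.31 | $8.46 | $310.77 | $0.00
Total interest: $108.82 + $84.76 + $60.03 + $34.60 + $8.46 = $296.67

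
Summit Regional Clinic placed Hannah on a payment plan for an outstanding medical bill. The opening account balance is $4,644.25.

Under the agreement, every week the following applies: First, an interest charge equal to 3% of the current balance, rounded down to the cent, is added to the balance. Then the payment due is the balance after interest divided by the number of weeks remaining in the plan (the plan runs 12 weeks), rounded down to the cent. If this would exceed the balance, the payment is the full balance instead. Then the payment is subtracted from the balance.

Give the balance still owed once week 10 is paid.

$1,040.24

Week 1: opening $4,644.25; interest $139.32 → $4,783.57; payment $398.63; balance $4,384.94
Week 2: opening $4,384.94; interest $131.54 → $4,516.48; payment $410.58; balance $4,105.90
Week 3: opening $4,105.90; interest $123.17 → $4,229.07; payment $422.90; balance $3,806.17
Week 4: opening $3,806.17; interest $114.18 → $3,920.35; payment $435.59; balance $3,484.76
Week 5: opening $3,484.76; interest $104.54 → $3,589.30; payment $448.66; balance $3,140.64
Week 6: opening $3,140.64; interest $94.21 → $3,234.85; payment $462.12; balance $2,772.73
Week 7: opening $2,772.73; interest $83.18 → $2,855.91; payment $475.98; balance $2,379.93
Week 8: opening $2,379.93; interest $71.39 → $2,451.32; payment $490.26; balance $1,961.06
Week 9: opening $1,961.06; interest $58.83 → $2,019.89; payment $504.97; balance $1,514.92
Week 10: opening $1,514.92; interest $45.44 → $1,560.36; payment $520.12; balance $1,040.24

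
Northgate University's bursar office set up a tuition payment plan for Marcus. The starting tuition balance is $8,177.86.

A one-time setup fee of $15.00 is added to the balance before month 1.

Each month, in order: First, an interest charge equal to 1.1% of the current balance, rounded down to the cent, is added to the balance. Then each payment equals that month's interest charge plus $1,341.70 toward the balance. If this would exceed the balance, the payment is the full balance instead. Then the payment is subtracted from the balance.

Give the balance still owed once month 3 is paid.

# | Opening | Interest | Payment | End bal
1 | $8,192.86 | $90.12 | $1,431.82 | $6,851.16
2 | $6,851.16 | $75.36 | $1,417.06 | $5,509.46
3 | $5,509.46 | $60.60 | $1,402.30 | $4,167.76

$4,167.76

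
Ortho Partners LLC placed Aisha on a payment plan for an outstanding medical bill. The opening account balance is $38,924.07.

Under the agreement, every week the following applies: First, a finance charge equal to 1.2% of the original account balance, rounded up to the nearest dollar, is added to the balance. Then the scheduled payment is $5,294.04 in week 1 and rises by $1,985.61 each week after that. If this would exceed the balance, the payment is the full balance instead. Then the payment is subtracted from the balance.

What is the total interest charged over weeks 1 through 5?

$2,340.00

Week 1: $38,924.07 +$468.00 interest = $39,392.07; pay $5,294.04 → $34,098.03
Week 2: $34,098.03 +$468.00 interest = $34,566.03; pay $7,279.65 → $27,286.38
Week 3: $27,286.38 +$468.00 interest = $27,754.38; pay $9,265.26 → $18,489.12
Week 4: $18,489.12 +$468.00 interest = $18,957.12; pay $11,250.87 → $7,706.25
Week 5: $7,706.25 +$468.00 interest = $8,174.25; pay $8,174.25 → $0.00
Total interest: $468.00 + $468.00 + $468.00 + $468.00 + $468.00 = $2,340.00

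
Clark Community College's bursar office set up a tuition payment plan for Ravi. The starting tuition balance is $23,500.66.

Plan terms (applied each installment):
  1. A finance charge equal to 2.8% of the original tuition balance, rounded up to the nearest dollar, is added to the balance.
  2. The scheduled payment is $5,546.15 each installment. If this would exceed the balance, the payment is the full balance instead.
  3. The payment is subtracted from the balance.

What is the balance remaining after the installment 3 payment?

$8,839.21

# | Opening | Interest | Payment | End bal
1 | $23,500.66 | $659.00 | $5,546.15 | $18,613.51
2 | $18,613.51 | $659.00 | $5,546.15 | $13,726.36
3 | $13,726.36 | $659.00 | $5,546.15 | $8,839.21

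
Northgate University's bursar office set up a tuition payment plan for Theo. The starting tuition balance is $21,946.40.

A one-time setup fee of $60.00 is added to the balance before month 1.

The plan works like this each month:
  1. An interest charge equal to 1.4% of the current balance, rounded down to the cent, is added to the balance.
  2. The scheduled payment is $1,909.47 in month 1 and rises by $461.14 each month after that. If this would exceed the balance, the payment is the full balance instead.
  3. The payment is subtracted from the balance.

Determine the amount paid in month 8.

Month 1: $22,006.40 +$308.08 interest = $22,314.48; pay $1,909.47 → $20,405.01
Month 2: $20,405.01 +$285.67 interest = $20,690.68; pay $2,370.61 → $18,320.07
Month 3: $18,320.07 +$256.48 interest = $18,576.55; pay $2,831.75 → $15,744.80
Month 4: $15,744.80 +$220.42 interest = $15,965.22; pay $3,292.89 → $12,672.33
Month 5: $12,672.33 +$177.41 interest = $12,849.74; pay $3,754.03 → $9,095.71
Month 6: $9,095.71 +$127.33 interest = $9,223.04; pay $4,215.17 → $5,007.87
Month 7: $5,007.87 +$70.11 interest = $5,077.98; pay $4,676.31 → $401.67
Month 8: $401.67 +$5.62 interest = $407.29; pay $407.29 → $0.00

$407.29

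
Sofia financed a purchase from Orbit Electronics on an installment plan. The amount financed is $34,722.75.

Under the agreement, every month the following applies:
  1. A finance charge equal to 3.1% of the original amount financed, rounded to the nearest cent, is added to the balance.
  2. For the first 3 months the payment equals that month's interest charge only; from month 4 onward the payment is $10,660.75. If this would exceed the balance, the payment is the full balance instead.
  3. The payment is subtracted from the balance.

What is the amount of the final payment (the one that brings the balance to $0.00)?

$7,046.14

# | Opening | Interest | Payment | End bal
1 | $34,722.75 | $1,076.41 | $1,076.41 | $34,722.75
2 | $34,722.75 | $1,076.41 | $1,076.41 | $34,722.75
3 | $34,722.75 | $1,076.41 | $1,076.41 | $34,722.75
4 | $34,722.75 | $1,076.41 | $10,660.75 | $25,138.41
5 | $25,138.41 | $1,076.41 | $10,660.75 | $15,554.07
6 | $15,554.07 | $1,076.41 | $10,660.75 | $5,969.73
7 | $5,969.73 | $1,076.41 | $7,046.14 | $0.00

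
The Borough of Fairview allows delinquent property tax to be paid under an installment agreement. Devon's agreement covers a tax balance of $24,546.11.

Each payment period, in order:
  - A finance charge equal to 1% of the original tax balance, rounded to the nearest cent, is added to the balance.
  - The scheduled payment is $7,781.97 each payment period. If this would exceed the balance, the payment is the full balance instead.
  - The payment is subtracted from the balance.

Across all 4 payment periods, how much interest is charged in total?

$981.84

Payment period 1: $24,546.11 +$245.46 interest = $24,791.57; pay $7,781.97 → $17,009.60
Payment period 2: $17,009.60 +$245.46 interest = $17,255.06; pay $7,781.97 → $9,473.09
Payment period 3: $9,473.09 +$245.46 interest = $9,718.55; pay $7,781.97 → $1,936.58
Payment period 4: $1,936.58 +$245.46 interest = $2,182.04; pay $2,182.04 → $0.00
Total interest: $245.46 + $245.46 + $245.46 + $245.46 = $981.84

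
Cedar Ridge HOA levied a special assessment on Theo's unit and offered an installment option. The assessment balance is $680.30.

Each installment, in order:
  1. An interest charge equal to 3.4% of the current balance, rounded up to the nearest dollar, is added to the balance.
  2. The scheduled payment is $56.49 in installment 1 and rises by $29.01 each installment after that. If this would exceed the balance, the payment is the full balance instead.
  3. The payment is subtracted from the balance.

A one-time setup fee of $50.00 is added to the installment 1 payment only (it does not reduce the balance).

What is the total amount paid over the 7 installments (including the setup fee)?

$835.30

Installment 1: opening $680.30; interest $24.00 → $704.30; payment $56.49 (+ $50.00 fee); balance $647.81
Installment 2: opening $647.81; interest $23.00 → $670.81; payment $85.50; balance $585.31
Installment 3: opening $585.31; interest $20.00 → $605.31; payment $114.51; balance $490.80
Installment 4: opening $490.80; interest $17.00 → $507.80; payment $143.52; balance $364.28
Installment 5: opening $364.28; interest $13.00 → $377.28; payment $172.53; balance $204.75
Installment 6: opening $204.75; interest $7.00 → $211.75; payment $201.54; balance $10.21
Installment 7: opening $10.21; interest $1.00 → $11.21; payment $11.21; balance $0.00
Total paid: $835.30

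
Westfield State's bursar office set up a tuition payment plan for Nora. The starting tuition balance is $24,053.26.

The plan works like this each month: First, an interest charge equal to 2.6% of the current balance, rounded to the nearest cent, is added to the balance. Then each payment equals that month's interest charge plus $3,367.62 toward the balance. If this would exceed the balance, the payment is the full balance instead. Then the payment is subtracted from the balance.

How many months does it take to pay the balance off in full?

# | Opening | Interest | Payment | End bal
1 | $24,053.26 | $625.38 | $3,993.00 | $20,685.64
2 | $20,685.64 | $537.83 | $3,905.45 | $17,318.02
3 | $17,318.02 | $450.27 | $3,817.89 | $13,950.40
4 | $13,950.40 | $362.71 | $3,730.33 | $10,582.78
5 | $10,582.78 | $275.15 | $3,642.77 | $7,215.16
6 | $7,215.16 | $187.59 | $3,555.21 | $3,847.54
7 | $3,847.54 | $100.04 | $3,467.66 | $479.92
8 | $479.92 | $12.48 | $492.40 | $0.00
Balance reaches $0.00 in month 8.

8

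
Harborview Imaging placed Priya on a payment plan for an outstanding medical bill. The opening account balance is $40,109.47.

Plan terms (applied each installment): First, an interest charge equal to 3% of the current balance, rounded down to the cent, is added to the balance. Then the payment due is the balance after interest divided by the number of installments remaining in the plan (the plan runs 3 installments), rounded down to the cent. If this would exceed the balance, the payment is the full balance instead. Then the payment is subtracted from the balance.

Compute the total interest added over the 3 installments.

$2,455.05

Installment 1: opening $40,109.47; interest $1,203.28 → $41,312.75; payment $13,770.91; balance $27,541.84
Installment 2: opening $27,541.84; interest $826.25 → $28,368.09; payment $14,184.04; balance $14,184.05
Installment 3: opening $14,184.05; interest $425.52 → $14,609.57; payment $14,609.57; balance $0.00
Total interest: $1,203.28 + $826.25 + $425.52 = $2,455.05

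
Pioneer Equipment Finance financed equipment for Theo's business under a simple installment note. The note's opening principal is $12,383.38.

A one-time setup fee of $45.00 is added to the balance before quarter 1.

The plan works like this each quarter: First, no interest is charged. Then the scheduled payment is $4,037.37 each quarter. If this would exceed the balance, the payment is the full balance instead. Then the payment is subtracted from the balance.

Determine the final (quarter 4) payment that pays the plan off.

$316.27

# | Opening | Payment | End bal
1 | $12,428.38 | $4,037.37 | $8,391.01
2 | $8,391.01 | $4,037.37 | $4,353.64
3 | $4,353.64 | $4,037.37 | $316.27
4 | $316.27 | $316.27 | $0.00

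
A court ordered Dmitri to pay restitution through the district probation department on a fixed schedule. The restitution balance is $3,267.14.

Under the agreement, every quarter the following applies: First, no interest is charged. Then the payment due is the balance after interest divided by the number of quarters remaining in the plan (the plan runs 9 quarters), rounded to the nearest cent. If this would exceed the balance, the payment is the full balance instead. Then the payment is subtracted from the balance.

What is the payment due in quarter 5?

Quarter 1: opening $3,267.14; payment $363.02; balance $2,904.12
Quarter 2: opening $2,904.12; payment $363.02; balance $2,541.10
Quarter 3: opening $2,541.10; payment $363.01; balance $2,178.09
Quarter 4: opening $2,178.09; payment $363.02; balance $1,815.07
Quarter 5: opening $1,815.07; payment $363.01; balance $1,452.06

$363.01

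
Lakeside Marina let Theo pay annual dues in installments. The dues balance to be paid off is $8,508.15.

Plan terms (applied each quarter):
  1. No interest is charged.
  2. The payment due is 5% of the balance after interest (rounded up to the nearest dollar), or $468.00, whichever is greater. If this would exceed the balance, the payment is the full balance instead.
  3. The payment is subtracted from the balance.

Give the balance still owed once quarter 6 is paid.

$5,700.15

# | Opening | Payment | End bal
1 | $8,508.15 | $468.00 | $8,040.15
2 | $8,040.15 | $468.00 | $7,572.15
3 | $7,572.15 | $468.00 | $7,104.15
4 | $7,104.15 | $468.00 | $6,636.15
5 | $6,636.15 | $468.00 | $6,168.15
6 | $6,168.15 | $468.00 | $5,700.15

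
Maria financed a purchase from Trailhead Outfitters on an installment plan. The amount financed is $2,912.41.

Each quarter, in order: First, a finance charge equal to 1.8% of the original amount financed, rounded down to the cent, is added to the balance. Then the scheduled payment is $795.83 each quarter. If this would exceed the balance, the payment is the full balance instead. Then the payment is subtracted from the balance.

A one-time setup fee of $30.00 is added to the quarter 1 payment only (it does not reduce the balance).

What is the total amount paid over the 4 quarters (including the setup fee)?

# | Opening | Interest | Payment | Fee | End bal
1 | $2,912.41 | $52.42 | $795.83 | $30.00 | $2,169.00
2 | $2,169.00 | $52.42 | $795.83 | — | $1,425.59
3 | $1,425.59 | $52.42 | $795.83 | — | $682.18
4 | $682.18 | $52.42 | $734.60 | — | $0.00
Total paid: $3,152.09

$3,152.09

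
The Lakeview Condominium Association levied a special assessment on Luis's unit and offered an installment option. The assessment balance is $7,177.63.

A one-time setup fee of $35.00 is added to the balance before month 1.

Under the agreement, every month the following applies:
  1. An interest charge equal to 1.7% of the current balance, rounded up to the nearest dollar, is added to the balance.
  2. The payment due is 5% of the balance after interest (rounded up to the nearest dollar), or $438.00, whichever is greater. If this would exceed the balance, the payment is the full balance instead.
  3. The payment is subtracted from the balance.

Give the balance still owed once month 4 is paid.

# | Opening | Interest | Payment | End bal
1 | $7,212.63 | $123.00 | $438.00 | $6,897.63
2 | $6,897.63 | $118.00 | $438.00 | $6,577.63
3 | $6,577.63 | $112.00 | $438.00 | $6,251.63
4 | $6,251.63 | $107.00 | $438.00 | $5,920.63

$5,920.63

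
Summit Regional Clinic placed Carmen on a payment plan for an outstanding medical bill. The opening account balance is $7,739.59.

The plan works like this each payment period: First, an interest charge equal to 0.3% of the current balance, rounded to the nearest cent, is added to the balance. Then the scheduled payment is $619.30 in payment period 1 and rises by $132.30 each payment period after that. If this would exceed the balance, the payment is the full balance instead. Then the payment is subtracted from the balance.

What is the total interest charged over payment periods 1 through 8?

Payment period 1: $7,739.59 +$23.22 interest = $7,762.81; pay $619.30 → $7,143.51
Payment period 2: $7,143.51 +$21.43 interest = $7,164.94; pay $751.60 → $6,413.34
Payment period 3: $6,413.34 +$19.24 interest = $6,432.58; pay $883.90 → $5,548.68
Payment period 4: $5,548.68 +$16.65 interest = $5,565.33; pay $1,016.20 → $4,549.13
Payment period 5: $4,549.13 +$13.65 interest = $4,562.78; pay $1,148.50 → $3,414.28
Payment period 6: $3,414.28 +$10.24 interest = $3,424.52; pay $1,280.80 → $2,143.72
Payment period 7: $2,143.72 +$6.43 interest = $2,150.15; pay $1,413.10 → $737.05
Payment period 8: $737.05 +$2.21 interest = $739.26; pay $739.26 → $0.00
Total interest: $23.22 + $21.43 + $19.24 + $16.65 + $13.65 + $10.24 + $6.43 + $2.21 = $113.07

$113.07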